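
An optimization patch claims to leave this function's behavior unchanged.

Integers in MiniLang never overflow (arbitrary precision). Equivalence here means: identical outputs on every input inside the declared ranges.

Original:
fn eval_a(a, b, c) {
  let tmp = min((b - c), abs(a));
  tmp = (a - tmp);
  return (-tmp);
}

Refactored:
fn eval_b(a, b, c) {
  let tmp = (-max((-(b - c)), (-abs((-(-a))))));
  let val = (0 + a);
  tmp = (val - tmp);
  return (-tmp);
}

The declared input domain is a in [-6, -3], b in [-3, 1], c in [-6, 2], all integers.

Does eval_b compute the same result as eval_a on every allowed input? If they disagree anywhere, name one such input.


Behavior is preserved: although arithmetic usage differs; also local variable names differ; also statement counts differ; also constant usage differs; also min/max/abs usage differs, the outputs never diverge.
One worked example (a=-4, b=1, c=0) — eval_a: tmp := 1 | tmp := -5 | result 5; eval_b: tmp := 1 | val := -4 | tmp := -5 | result 5; agreement on 5.
Sweeping the whole domain (180 inputs) finds no disagreement.
verdict: equivalent


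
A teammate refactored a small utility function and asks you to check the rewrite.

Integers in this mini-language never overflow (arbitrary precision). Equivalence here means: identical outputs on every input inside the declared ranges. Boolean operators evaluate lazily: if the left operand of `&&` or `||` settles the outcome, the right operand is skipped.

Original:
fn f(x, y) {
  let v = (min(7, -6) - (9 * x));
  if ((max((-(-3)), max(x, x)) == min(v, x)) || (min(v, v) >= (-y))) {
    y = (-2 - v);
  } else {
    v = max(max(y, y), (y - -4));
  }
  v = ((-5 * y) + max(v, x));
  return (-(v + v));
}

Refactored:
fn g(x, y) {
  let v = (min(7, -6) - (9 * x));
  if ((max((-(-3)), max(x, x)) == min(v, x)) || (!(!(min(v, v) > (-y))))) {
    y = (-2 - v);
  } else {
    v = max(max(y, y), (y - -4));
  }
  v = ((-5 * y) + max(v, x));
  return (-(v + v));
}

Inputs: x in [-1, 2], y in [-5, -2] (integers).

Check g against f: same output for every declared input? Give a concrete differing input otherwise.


Consider the input x=-1, y=-3.
f: v=3, then ((max((-(-3)), max(x, x)) == min(v, x)) || (min(v, v) >= (-y))) is true, then y=-5, then v=28, then returns -56
g: v=3, then ((max((-(-3)), max(x, x)) == min(v, x)) || (!(!(min(v, v) > (-y))))) is false, then v=1, then v=16, then returns -32
-56 != -32, so the rewrite changes behavior.
verdict: not equivalent; witness: x=-1, y=-3


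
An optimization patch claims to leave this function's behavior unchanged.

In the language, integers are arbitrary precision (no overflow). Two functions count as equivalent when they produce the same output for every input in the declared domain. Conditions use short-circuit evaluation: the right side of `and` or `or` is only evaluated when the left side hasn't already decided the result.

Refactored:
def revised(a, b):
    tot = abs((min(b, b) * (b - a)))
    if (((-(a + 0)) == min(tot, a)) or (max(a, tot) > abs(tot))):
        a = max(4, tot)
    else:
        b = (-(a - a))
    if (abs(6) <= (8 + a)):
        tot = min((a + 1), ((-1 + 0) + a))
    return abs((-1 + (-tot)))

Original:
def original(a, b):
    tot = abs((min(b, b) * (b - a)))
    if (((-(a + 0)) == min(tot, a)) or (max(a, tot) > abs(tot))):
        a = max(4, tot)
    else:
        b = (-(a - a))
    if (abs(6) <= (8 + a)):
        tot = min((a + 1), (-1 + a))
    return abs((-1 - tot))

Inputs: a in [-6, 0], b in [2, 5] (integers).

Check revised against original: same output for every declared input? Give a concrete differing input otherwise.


The two are interchangeable: arithmetic usage differs, and constant usage differs, and every declared input agrees.
Spot check at a=0, b=3 — original: tot = 9; (((-(a + 0)) == min(tot, a)) or (max(a, tot) > abs(tot))) -> true; a = 9; (abs(6) <= (8 + a)) -> true; tot = 8; return 9. revised: tot = 9; (((-(a + 0)) == min(tot, a)) or (max(a, tot) > abs(tot))) -> true; a = 9; (abs(6) <= (8 + a)) -> true; tot = 8; return 9. Both give 9.
Every one of the 28 inputs gives matching results.
verdict: equivalent


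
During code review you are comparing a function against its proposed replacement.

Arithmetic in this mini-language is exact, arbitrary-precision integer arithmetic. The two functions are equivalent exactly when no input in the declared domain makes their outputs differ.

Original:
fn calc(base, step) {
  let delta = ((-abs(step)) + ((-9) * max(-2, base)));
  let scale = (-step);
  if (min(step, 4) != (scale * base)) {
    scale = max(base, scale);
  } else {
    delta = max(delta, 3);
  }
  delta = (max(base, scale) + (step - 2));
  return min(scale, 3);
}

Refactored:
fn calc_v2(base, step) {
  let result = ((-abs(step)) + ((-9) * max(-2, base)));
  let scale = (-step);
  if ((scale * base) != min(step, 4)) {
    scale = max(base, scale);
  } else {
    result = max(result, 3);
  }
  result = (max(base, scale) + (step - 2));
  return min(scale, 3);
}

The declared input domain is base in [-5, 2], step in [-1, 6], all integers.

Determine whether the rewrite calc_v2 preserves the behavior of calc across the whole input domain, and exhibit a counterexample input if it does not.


The two are interchangeable: local variable names differ, and every declared input agrees.
Tracing base=-4, step=6: calc: delta := 12 | scale := -6 | (min(step, 4) != (scale * base)): true | scale := -4 | delta := 0 | result -4 | calc_v2: result := 12 | scale := -6 | ((scale * base) != min(step, 4)): true | scale := -4 | result := 0 | result -4 — matching result -4.
Every one of the 64 inputs gives matching results.
verdict: equivalent


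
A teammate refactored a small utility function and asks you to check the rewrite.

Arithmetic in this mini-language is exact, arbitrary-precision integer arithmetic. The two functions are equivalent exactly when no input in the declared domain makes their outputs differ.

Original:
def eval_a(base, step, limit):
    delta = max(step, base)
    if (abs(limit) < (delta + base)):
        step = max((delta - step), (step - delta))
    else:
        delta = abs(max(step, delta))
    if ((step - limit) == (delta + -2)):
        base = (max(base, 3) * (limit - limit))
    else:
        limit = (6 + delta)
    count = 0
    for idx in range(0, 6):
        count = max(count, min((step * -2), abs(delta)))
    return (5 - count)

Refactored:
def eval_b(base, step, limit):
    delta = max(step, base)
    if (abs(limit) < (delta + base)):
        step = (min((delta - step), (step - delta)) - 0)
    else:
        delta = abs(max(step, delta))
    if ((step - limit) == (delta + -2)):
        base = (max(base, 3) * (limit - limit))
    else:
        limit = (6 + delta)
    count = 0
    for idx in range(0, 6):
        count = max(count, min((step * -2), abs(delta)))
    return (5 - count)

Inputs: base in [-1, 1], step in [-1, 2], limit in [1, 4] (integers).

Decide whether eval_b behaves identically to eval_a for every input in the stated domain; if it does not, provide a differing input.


Try base=1, step=-1, limit=1.
eval_a: delta becomes 1; next (abs(limit) < (delta + base)) evaluates to true; next step becomes 2; next ((step - limit) == (delta + -2)) evaluates to false; next limit becomes 7; next count becomes 0; next at idx=0:; next count becomes 0; next at idx=1:; next count becomes 0; next at idx=2:; next count becomes 0; next at idx=3:; next count becomes 0; next at idx=4:; next count becomes 0; next at idx=5:; next count becomes 0; next final value 5
eval_b: delta becomes 1; next (abs(limit) < (delta + base)) evaluates to true; next step becomes -2; next ((step - limit) == (delta + -2)) evaluates to false; next limit becomes 7; next count becomes 0; next at idx=0:; next count becomes 1; next at idx=1:; next count becomes 1; next at idx=2:; next count becomes 1; next at idx=3:; next count becomes 1; next at idx=4:; next count becomes 1; next at idx=5:; next count becomes 1; next final value 4
5 against 4: the behavior changed.
verdict: not equivalent; witness: base=1, step=-1, limit=1


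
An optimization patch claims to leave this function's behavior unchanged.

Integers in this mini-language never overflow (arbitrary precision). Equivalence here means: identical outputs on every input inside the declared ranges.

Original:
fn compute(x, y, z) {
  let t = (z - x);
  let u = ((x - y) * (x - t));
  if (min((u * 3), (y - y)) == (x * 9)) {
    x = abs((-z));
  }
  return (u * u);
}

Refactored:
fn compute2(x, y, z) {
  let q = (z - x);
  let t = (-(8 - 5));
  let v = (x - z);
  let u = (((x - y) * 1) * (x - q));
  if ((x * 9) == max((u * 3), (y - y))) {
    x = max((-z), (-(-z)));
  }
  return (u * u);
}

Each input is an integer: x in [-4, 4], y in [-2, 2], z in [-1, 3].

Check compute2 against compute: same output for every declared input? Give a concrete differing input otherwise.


The one real change (`min((u * 3), (y - y))` became `max((u * 3), (y - y))`) has no effect anywhere in the declared ranges.
As a probe, take x=-1, y=1, z=2: compute runs t becomes 3; next u becomes 8; next (min((u * 3), (y - y)) == (x * 9)) evaluates to false; next final value 64; compute2 runs q becomes 3; next t becomes -3; next v becomes -3; next u becomes 8; next ((x * 9) == max((u * 3), (y - y))) evaluates to false; next final value 64; both end at 64.
Every one of the 225 inputs gives matching results.
verdict: equivalent


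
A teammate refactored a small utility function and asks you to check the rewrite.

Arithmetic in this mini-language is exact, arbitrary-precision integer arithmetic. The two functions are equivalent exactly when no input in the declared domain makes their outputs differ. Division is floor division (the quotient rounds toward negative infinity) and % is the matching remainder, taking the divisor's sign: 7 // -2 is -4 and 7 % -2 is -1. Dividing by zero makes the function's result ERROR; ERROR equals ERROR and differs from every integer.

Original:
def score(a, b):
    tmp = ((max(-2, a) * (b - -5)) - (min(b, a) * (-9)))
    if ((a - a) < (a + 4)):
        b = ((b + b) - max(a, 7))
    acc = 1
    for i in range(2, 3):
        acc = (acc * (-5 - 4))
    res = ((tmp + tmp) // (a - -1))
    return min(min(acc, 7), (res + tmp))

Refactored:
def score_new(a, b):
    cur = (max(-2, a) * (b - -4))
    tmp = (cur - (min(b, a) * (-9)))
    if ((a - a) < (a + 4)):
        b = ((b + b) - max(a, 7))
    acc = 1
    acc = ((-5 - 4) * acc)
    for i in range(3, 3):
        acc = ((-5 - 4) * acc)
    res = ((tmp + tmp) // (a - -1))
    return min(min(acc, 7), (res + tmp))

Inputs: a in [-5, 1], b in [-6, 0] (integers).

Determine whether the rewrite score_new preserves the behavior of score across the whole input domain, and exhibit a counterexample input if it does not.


Run the pair on a=-5, b=-6.
score: tmp becomes -52; next ((a - a) < (a + 4)) evaluates to false; next acc becomes 1; next at i=2:; next acc becomes -9; next res becomes 26; next final value -26
score_new: cur becomes 4; next tmp becomes -50; next ((a - a) < (a + 4)) evaluates to false; next acc becomes 1; next acc becomes -9; next i never enters its loop body; next res becomes 25; next final value -25
-26 and -25 differ, so these are not the same function on this domain.
verdict: not equivalent; witness: a=-5, b=-6


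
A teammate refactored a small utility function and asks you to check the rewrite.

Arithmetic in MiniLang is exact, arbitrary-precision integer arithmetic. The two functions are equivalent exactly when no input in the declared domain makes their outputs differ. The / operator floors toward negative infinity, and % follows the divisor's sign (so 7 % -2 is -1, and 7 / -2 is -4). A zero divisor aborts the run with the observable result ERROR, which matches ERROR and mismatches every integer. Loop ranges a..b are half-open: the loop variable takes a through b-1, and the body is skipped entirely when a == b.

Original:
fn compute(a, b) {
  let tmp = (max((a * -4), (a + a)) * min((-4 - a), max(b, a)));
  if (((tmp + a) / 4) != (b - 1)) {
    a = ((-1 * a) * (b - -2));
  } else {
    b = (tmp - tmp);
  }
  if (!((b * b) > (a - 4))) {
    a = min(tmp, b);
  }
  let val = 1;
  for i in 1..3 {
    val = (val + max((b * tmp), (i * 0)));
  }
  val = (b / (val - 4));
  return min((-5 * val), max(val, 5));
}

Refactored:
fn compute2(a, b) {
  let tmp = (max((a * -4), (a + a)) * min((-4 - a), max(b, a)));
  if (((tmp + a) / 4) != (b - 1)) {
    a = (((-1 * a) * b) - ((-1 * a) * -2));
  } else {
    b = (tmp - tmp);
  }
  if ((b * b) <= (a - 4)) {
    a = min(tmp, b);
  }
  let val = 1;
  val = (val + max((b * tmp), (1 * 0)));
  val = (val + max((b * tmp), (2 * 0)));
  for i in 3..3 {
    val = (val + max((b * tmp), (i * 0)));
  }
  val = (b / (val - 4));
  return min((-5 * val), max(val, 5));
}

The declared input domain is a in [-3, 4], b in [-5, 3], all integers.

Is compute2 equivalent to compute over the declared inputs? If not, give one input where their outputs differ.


Equivalent — the differences include loop structure differs, and arithmetic usage differs, and boolean connective usage differs, and constant usage differs, and statement counts differ, and comparison usage differs, and min/max/abs usage differs, yet no declared input distinguishes the two.
One worked example (a=4, b=-4) — compute: tmp = -64; (((tmp + a) / 4) != (b - 1)) -> true; a = 8; (!((b * b) > (a - 4))) -> false; val = 1; [i=1]; val = 257; [i=2]; val = 513; val = -1; return 5; compute2: tmp = -64; (((tmp + a) / 4) != (b - 1)) -> true; a = 8; ((b * b) <= (a - 4)) -> false; val = 1; val = 257; val = 513; the i loop: no iterations; val = -1; return 5; agreement on 5.
Across all 72 domain points the two functions coincide.
verdict: equivalent


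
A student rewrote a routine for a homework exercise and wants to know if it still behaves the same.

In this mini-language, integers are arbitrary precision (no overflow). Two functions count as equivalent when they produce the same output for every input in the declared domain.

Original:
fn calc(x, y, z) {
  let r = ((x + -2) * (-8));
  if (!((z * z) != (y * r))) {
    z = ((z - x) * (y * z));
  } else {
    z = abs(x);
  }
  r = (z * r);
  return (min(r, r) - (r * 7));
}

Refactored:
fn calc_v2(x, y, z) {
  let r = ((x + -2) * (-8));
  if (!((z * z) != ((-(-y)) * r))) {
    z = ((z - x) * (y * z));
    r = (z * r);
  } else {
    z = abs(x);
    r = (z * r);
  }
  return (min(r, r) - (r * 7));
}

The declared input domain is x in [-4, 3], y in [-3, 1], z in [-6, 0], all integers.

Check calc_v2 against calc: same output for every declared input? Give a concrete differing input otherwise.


Side by side, the visible changes include: statement counts differ; also arithmetic usage differs.
As a probe, take x=-2, y=0, z=-5: calc runs r := 32 | (!((z * z) != (y * r))): false | z := 2 | r := 64 | result -384; calc_v2 runs r := 32 | (!((z * z) != ((-(-y)) * r))): false | z := 2 | r := 64 | result -384; both end at -384.
An exhaustive pass over the 280 declared inputs shows identical outputs.
verdict: equivalent


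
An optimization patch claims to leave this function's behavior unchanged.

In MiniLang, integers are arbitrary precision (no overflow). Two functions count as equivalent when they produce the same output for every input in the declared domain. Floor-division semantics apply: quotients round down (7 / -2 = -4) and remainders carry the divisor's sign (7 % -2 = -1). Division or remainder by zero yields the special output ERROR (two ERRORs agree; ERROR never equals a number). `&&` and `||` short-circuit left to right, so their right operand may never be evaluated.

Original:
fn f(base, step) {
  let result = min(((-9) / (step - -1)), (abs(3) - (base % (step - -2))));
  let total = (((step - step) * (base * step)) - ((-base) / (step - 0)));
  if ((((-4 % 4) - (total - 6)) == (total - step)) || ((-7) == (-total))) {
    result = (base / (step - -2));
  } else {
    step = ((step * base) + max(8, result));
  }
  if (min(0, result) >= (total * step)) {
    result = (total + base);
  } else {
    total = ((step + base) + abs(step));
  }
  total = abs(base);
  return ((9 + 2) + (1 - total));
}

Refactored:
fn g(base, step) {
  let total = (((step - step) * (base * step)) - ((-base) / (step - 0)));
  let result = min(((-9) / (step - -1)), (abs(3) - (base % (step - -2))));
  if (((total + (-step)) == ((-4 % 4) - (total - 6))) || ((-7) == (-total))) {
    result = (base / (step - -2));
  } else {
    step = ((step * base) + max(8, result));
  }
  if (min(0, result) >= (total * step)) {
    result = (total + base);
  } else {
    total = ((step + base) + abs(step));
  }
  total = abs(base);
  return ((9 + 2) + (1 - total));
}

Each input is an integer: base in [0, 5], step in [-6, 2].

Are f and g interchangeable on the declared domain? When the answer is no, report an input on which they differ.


The two versions differ — the changes include arithmetic usage differs.
Tracing base=4, step=0: f: result becomes -9; next hits division by zero so the output is ERROR | g: hits division by zero so the output is ERROR — matching result ERROR.
Checked all 54 inputs in the declared domain: the outputs agree on every one.
verdict: equivalent


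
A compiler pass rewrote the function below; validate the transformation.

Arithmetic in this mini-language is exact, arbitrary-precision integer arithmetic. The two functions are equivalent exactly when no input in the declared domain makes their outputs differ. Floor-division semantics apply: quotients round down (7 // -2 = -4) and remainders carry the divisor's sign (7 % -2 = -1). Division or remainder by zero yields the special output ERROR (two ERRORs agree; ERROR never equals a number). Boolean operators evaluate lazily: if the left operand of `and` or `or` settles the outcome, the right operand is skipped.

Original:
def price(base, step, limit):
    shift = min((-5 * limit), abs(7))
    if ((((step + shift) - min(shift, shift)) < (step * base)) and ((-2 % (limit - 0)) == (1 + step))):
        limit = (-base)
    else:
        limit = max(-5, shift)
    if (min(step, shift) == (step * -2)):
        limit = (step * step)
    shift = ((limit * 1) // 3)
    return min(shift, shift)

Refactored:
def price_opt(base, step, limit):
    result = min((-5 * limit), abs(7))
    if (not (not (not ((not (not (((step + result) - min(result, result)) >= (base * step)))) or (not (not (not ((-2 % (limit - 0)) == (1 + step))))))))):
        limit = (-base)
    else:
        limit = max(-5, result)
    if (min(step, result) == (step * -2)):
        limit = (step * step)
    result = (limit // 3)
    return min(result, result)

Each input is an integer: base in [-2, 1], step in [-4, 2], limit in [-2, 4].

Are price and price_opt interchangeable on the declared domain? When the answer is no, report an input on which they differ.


Behavior is preserved: although boolean connective usage differs, comparison usage differs, local variable names differ, arithmetic usage differs, constant usage differs, the outputs never diverge.
Spot check at base=-2, step=2, limit=-2 — price: shift = 7; ((((step + shift) - min(shift, shift)) < (step * base)) and ((-2 % (limit - 0)) == (1 + step))) -> false; limit = 7; (min(step, shift) == (step * -2)) -> false; shift = 2; return 2. price_opt: result = 7; (not (not (not ((not (not (((step + result) - min(result, result)) >= (base * step)))) or (not (not (not ((-2 % (limit - 0)) == (1 + step))))))))) -> false; limit = 7; (min(step, result) == (step * -2)) -> false; result = 2; return 2. Both give 2.
Checked all 196 inputs in the declared domain: the outputs agree on every one.
verdict: equivalent


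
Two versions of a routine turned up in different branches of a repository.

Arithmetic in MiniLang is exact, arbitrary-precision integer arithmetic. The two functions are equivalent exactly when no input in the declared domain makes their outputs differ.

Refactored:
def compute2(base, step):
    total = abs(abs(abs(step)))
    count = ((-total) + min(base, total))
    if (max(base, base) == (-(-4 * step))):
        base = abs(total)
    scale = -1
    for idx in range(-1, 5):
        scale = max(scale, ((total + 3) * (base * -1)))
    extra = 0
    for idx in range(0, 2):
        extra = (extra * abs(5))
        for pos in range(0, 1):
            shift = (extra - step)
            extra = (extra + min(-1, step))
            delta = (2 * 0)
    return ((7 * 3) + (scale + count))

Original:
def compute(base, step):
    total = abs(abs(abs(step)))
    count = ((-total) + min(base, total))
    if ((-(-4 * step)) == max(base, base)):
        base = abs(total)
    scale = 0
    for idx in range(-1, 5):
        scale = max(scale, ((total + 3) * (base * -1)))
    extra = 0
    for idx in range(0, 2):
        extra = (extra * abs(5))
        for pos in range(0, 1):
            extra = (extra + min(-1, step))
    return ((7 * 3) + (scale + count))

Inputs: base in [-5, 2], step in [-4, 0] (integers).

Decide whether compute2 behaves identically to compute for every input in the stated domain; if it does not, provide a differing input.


Evaluate both at base=-4, step=-1.
compute: total := 1 | count := -5 | ((-(-4 * step)) == max(base, base)): true | base := 1 | scale := 0 | iter idx=-1: | scale := 0 | iter idx=0: | scale := 0 | iter idx=1: | scale := 0 | iter idx=2: | scale := 0 | iter idx=3: | scale := 0 | iter idx=4: | scale := 0 | extra := 0 | iter idx=0: | extra := 0 | iter pos=0: | extra := -1 | iter idx=1: | extra := -5 | iter pos=0: | extra := -6 | result 16
compute2: total := 1 | count := -5 | (max(base, base) == (-(-4 * step))): true | base := 1 | scale := -1 | iter idx=-1: | scale := -1 | iter idx=0: | scale := -1 | iter idx=1: | scale := -1 | iter idx=2: | scale := -1 | iter idx=3: | scale := -1 | iter idx=4: | scale := -1 | extra := 0 | iter idx=0: | extra := 0 | iter pos=0: | shift := 1 | extra := -1 | delta := 0 | iter idx=1: | extra := -5 | iter pos=0: | shift := -4 | extra := -6 | delta := 0 | result 15
16 != 15, so the rewrite changes behavior.
verdict: not equivalent; witness: base=-4, step=-1


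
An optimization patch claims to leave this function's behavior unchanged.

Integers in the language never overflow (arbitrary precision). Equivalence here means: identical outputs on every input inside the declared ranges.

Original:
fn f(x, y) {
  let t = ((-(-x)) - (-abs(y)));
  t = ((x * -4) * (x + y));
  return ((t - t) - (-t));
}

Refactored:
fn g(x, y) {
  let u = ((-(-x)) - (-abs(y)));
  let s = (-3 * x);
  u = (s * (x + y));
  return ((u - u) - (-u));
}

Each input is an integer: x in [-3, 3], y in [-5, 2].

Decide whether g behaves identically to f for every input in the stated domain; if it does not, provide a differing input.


x=-3, y=-5 yields -96 from f but -72 from g.
verdict: not equivalent; witness: x=-3, y=-5


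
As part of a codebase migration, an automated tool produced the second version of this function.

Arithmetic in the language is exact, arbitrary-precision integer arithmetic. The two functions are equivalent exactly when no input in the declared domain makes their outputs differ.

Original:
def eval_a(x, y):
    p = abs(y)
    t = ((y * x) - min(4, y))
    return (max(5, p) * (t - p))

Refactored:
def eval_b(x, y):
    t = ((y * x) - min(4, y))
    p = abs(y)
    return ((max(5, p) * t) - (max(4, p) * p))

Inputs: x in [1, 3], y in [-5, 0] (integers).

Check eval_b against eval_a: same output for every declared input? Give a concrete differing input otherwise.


Consider the input x=1, y=-4.
eval_a: p=4, then t=0, then returns -20
eval_b: t=0, then p=4, then returns -16
-20 != -16, so the rewrite changes behavior.
verdict: not equivalent; witness: x=1, y=-4


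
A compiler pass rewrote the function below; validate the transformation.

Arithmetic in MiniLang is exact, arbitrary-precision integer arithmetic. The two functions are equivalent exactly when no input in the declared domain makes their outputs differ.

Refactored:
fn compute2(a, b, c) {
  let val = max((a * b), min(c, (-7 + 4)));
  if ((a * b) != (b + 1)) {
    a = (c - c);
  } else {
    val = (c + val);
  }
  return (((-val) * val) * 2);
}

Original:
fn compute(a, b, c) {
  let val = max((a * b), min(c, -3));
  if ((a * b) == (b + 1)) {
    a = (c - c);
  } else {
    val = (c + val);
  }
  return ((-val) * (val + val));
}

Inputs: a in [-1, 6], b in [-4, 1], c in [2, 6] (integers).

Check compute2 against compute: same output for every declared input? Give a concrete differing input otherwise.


Consider the input a=-1, b=-4, c=2.
compute: val := 4 | ((a * b) == (b + 1)): false | val := 6 | result -72
compute2: val := 4 | ((a * b) != (b + 1)): true | a := 0 | result -32
-72 vs -32 — the two versions disagree here.
verdict: not equivalent; witness: a=-1, b=-4, c=2


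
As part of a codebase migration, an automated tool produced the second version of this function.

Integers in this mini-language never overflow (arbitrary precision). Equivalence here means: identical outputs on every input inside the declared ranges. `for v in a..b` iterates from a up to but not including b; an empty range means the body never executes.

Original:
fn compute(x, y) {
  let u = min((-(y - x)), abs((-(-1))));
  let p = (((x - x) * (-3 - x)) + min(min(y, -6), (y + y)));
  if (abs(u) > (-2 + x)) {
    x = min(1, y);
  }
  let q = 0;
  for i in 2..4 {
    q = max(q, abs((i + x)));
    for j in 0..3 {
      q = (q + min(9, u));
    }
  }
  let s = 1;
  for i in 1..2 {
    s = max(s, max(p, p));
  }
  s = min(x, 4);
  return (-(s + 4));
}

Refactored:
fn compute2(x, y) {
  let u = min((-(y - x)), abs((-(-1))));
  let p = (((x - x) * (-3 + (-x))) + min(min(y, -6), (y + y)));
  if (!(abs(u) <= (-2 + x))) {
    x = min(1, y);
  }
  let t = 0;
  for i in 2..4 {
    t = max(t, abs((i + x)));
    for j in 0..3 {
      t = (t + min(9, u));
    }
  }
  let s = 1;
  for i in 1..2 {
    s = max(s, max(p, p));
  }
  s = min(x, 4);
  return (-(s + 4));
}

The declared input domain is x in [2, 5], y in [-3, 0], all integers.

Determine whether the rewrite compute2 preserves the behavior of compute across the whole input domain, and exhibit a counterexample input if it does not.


The two versions differ — the changes include boolean connective usage differs; and arithmetic usage differs; and comparison usage differs; and local variable names differ.
One worked example (x=3, y=-3) — compute: u = 1; p = -6; (abs(u) > (-2 + x)) -> false; q = 0; [i=2]; q = 5; [j=0]; q = 6; [j=1]; q = 7; [j=2]; q = 8; [i=3]; q = 8; [j=0]; q = 9; [j=1]; q = 10; [j=2]; q = 11; s = 1; [i=1]; s = 1; s = 3; return -7; compute2: u = 1; p = -6; (!(abs(u) <= (-2 + x))) -> false; t = 0; [i=2]; t = 5; [j=0]; t = 6; [j=1]; t = 7; [j=2]; t = 8; [i=3]; t = 8; [j=0]; t = 9; [j=1]; t = 10; [j=2]; t = 11; s = 1; [i=1]; s = 1; s = 3; return -7; agreement on -7.
Sweeping the whole domain (16 inputs) finds no disagreement.
verdict: equivalent


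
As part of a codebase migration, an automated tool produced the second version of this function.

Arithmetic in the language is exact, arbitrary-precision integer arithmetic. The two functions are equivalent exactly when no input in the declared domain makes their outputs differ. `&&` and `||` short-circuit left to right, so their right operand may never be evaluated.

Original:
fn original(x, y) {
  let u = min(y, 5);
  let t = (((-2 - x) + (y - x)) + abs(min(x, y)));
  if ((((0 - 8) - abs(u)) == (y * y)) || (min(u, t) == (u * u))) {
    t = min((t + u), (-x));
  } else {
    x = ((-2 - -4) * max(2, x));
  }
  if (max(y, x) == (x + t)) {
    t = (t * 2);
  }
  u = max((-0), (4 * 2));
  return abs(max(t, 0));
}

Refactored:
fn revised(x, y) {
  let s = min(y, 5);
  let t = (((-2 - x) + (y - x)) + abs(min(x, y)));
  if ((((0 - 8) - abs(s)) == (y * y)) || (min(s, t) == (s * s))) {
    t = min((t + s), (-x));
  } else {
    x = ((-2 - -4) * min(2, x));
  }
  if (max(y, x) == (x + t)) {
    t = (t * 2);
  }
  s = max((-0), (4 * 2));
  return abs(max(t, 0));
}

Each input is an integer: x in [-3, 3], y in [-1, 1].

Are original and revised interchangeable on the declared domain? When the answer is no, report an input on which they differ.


The rewrite breaks on x=-2, y=-1, where the results are 3 and 6.
original: u=-1, then t=3, then ((((0 - 8) - abs(u)) == (y * y)) || (min(u, t) == (u * u))) is false, then x=4, then (max(y, x) == (x + t)) is false, then u=8, then returns 3
revised: s=-1, then t=3, then ((((0 - 8) - abs(s)) == (y * y)) || (min(s, t) == (s * s))) is false, then x=-4, then (max(y, x) == (x + t)) is true, then t=6, then s=8, then returns 6
verdict: not equivalent; witness: x=-2, y=-1


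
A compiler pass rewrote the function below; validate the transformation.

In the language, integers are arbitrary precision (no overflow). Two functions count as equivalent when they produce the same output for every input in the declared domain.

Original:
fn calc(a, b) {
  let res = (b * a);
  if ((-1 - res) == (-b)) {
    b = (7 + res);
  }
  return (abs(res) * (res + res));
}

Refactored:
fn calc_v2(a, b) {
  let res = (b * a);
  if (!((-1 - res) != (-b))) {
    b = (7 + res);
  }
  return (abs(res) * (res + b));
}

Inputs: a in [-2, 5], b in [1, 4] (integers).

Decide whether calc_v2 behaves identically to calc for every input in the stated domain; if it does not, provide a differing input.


Not equivalent: a=-2, b=1 separates them (-8 vs -2).
calc: res becomes -2; next ((-1 - res) == (-b)) evaluates to false; next final value -8
calc_v2: res becomes -2; next (!((-1 - res) != (-b))) evaluates to false; next final value -2
verdict: not equivalent; witness: a=-2, b=1


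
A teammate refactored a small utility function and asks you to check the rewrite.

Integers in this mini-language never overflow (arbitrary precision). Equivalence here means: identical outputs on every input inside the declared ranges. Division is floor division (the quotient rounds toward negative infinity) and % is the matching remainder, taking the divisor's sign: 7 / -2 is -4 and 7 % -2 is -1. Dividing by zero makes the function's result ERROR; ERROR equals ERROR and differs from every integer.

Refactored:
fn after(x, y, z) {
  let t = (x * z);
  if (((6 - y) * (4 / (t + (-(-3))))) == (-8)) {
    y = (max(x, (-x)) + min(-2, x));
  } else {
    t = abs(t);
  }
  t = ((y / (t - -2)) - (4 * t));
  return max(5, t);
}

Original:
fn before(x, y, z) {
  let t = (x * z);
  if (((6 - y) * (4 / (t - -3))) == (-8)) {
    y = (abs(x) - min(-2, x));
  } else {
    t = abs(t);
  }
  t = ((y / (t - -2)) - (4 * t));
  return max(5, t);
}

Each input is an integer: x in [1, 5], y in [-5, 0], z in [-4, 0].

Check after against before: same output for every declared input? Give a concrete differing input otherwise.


There is a counterexample at x=2, y=-2, z=-4: 31 on one side, 32 on the other.
before: t=-8, then (((6 - y) * (4 / (t - -3))) == (-8)) is true, then y=4, then t=31, then returns 31
after: t=-8, then (((6 - y) * (4 / (t + (-(-3))))) == (-8)) is true, then y=0, then t=32, then returns 32
verdict: not equivalent; witness: x=2, y=-2, z=-4


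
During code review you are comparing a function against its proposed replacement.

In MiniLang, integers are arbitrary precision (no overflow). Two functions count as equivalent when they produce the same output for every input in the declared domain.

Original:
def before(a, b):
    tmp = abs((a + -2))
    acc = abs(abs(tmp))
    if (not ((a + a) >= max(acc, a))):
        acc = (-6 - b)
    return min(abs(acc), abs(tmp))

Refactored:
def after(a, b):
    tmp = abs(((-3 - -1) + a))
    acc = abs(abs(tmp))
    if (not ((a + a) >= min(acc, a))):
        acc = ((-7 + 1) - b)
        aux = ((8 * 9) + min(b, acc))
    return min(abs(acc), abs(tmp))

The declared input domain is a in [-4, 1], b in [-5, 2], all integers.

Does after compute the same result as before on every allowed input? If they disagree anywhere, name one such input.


There is a counterexample at a=0, b=-5: 1 on one side, 2 on the other.
before: tmp = 2; acc = 2; (not ((a + a) >= max(acc, a))) -> true; acc = -1; return 1
after: tmp = 2; acc = 2; (not ((a + a) >= min(acc, a))) -> false; return 2
verdict: not equivalent; witness: a=0, b=-5


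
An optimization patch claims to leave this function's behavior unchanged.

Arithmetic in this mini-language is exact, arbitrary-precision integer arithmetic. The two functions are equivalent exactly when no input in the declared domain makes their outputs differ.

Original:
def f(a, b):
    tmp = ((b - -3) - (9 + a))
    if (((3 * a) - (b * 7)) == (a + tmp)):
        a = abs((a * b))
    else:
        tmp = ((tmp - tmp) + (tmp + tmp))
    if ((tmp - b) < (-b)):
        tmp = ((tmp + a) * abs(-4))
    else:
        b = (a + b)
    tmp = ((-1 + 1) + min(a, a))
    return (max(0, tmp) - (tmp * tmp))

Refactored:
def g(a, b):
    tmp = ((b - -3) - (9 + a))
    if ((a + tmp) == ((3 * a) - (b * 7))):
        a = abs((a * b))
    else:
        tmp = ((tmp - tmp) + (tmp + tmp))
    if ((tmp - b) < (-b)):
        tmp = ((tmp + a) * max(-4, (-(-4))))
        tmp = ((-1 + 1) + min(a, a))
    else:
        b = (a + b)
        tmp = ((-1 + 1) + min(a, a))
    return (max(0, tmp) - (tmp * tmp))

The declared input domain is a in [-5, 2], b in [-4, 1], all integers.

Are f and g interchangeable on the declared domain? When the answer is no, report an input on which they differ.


Behavior is preserved: although arithmetic usage differs, plus statement counts differ, plus min/max/abs usage differs, plus constant usage differs, the outputs never diverge.
One worked example (a=-5, b=-4) — f: tmp = -5; (((3 * a) - (b * 7)) == (a + tmp)) -> false; tmp = -10; ((tmp - b) < (-b)) -> true; tmp = -60; tmp = -5; return -25; g: tmp = -5; ((a + tmp) == ((3 * a) - (b * 7))) -> false; tmp = -10; ((tmp - b) < (-b)) -> true; tmp = -60; tmp = -5; return -25; agreement on -25.
Checked all 48 inputs in the declared domain: the outputs agree on every one.
verdict: equivalent


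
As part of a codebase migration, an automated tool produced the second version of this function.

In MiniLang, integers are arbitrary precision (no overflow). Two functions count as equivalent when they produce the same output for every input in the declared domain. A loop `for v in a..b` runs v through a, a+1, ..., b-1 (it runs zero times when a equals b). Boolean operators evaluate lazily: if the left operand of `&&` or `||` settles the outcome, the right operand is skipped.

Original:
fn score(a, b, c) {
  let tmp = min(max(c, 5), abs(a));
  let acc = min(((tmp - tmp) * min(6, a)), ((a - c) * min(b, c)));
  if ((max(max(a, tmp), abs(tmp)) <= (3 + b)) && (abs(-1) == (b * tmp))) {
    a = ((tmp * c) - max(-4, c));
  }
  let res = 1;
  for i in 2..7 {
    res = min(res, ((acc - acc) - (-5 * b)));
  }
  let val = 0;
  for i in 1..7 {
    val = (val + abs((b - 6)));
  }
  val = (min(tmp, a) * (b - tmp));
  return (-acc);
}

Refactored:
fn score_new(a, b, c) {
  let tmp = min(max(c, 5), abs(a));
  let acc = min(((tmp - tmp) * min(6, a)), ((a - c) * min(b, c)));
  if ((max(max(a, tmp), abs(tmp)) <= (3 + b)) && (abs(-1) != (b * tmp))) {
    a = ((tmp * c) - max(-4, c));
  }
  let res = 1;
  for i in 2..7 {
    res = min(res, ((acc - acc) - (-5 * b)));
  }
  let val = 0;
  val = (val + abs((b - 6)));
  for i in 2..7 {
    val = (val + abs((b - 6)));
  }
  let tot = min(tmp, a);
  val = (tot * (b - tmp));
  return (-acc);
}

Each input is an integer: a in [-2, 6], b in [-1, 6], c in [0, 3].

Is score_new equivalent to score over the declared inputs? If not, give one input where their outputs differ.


The edit looks behavioral (`(abs(-1) == (b * tmp))` became `(abs(-1) != (b * tmp))`), but over these ranges it never changes the outcome.
Spot check at a=3, b=4, c=2 — score: tmp becomes 3; next acc becomes 0; next ((max(max(a, tmp), abs(tmp)) <= (3 + b)) && (abs(-1) == (b * tmp))) evaluates to false; next res becomes 1; next at i=2:; next res becomes 1; next at i=3:; next res becomes 1; next at i=4:; next res becomes 1; next at i=5:; next res becomes 1; next at i=6:; next res becomes 1; next val becomes 0; next at i=1:; next val becomes 2; next at i=2:; next val becomes 4; next at i=3:; next val becomes 6; next at i=4:; next val becomes 8; next at i=5:; next val becomes 10; next at i=6:; next val becomes 12; next val becomes 3; next final value 0. score_new: tmp becomes 3; next acc becomes 0; next ((max(max(a, tmp), abs(tmp)) <= (3 + b)) && (abs(-1) != (b * tmp))) evaluates to true; next a becomes 4; next res becomes 1; next at i=2:; next res becomes 1; next at i=3:; next res becomes 1; next at i=4:; next res becomes 1; next at i=5:; next res becomes 1; next at i=6:; next res becomes 1; next val becomes 0; next val becomes 2; next at i=2:; next val becomes 4; next at i=3:; next val becomes 6; next at i=4:; next val becomes 8; next at i=5:; next val becomes 10; next at i=6:; next val becomes 12; next tot becomes 3; next val becomes 3; next final value 0. Both give 0.
Checked all 288 inputs in the declared domain: the outputs agree on every one.
verdict: equivalent


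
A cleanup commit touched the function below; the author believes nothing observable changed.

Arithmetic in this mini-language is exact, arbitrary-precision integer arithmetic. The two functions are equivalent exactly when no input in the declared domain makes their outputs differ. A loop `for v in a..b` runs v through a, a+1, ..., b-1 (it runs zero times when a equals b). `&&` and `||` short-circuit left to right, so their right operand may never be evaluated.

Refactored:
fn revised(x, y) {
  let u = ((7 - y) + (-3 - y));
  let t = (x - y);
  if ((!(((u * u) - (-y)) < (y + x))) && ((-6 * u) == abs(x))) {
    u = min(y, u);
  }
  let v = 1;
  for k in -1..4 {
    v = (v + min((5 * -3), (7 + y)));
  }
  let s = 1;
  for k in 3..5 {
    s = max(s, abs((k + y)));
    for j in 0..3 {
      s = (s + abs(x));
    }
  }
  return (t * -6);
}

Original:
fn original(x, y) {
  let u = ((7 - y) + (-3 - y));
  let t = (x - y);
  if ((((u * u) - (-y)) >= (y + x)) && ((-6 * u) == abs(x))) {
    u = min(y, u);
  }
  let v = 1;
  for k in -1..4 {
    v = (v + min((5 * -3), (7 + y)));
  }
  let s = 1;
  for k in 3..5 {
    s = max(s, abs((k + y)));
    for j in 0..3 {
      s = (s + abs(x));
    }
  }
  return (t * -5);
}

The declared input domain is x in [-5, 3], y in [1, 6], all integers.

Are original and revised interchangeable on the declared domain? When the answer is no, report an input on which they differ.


There is a counterexample at x=-5, y=1: 30 on one side, 36 on the other.
original: u = 2; t = -6; ((((u * u) - (-y)) >= (y + x)) && ((-6 * u) == abs(x))) -> false; v = 1; [k=-1]; v = -14; [k=0]; v = -29; [k=1]; v = -44; [k=2]; v = -59; [k=3]; v = -74; s = 1; [k=3]; s = 4; [j=0]; s = 9; [j=1]; s = 14; [j=2]; s = 19; [k=4]; s = 19; [j=0]; s = 24; [j=1]; s = 29; [j=2]; s = 34; return 30
revised: u = 2; t = -6; ((!(((u * u) - (-y)) < (y + x))) && ((-6 * u) == abs(x))) -> false; v = 1; [k=-1]; v = -14; [k=0]; v = -29; [k=1]; v = -44; [k=2]; v = -59; [k=3]; v = -74; s = 1; [k=3]; s = 4; [j=0]; s = 9; [j=1]; s = 14; [j=2]; s = 19; [k=4]; s = 19; [j=0]; s = 24; [j=1]; s = 29; [j=2]; s = 34; return 36
verdict: not equivalent; witness: x=-5, y=1


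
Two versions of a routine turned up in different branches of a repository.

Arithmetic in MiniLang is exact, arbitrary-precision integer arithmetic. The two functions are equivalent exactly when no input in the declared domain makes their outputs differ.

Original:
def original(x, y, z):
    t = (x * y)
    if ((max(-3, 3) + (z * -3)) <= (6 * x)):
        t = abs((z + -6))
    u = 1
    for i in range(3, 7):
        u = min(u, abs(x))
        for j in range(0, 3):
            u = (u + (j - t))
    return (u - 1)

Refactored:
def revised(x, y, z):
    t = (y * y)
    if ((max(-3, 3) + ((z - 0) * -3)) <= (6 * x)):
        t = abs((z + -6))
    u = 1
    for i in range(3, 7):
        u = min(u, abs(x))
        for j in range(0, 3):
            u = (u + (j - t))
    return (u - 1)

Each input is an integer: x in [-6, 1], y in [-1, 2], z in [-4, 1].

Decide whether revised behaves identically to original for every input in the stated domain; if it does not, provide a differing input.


Run the pair on x=-6, y=-1, z=-4.
original: t := 6 | ((max(-3, 3) + (z * -3)) <= (6 * x)): false | u := 1 | iter i=3: | u := 1 | iter j=0: | u := -5 | iter j=1: | u := -10 | iter j=2: | u := -14 | iter i=4: | u := -14 | iter j=0: | u := -20 | iter j=1: | u := -25 | iter j=2: | u := -29 | iter i=5: | u := -29 | iter j=0: | u := -35 | iter j=1: | u := -40 | iter j=2: | u := -44 | iter i=6: | u := -44 | iter j=0: | u := -50 | iter j=1: | u := -55 | iter j=2: | u := -59 | result -60
revised: t := 1 | ((max(-3, 3) + ((z - 0) * -3)) <= (6 * x)): false | u := 1 | iter i=3: | u := 1 | iter j=0: | u := 0 | iter j=1: | u := 0 | iter j=2: | u := 1 | iter i=4: | u := 1 | iter j=0: | u := 0 | iter j=1: | u := 0 | iter j=2: | u := 1 | iter i=5: | u := 1 | iter j=0: | u := 0 | iter j=1: | u := 0 | iter j=2: | u := 1 | iter i=6: | u := 1 | iter j=0: | u := 0 | iter j=1: | u := 0 | iter j=2: | u := 1 | result 0
-60 and 0 differ, so these are not the same function on this domain.
verdict: not equivalent; witness: x=-6, y=-1, z=-4
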